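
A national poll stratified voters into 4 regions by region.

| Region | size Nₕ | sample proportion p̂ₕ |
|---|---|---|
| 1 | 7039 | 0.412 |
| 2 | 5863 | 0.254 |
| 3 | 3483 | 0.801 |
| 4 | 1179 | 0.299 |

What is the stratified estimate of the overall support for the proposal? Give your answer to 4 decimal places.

0.4288

Wₕ = Nₕ/N with N = 17564: 0.4008, 0.3338, 0.1983, 0.0671.
p̂_st = 0.4008·0.412 + 0.3338·0.254 + 0.1983·0.801 + 0.0671·0.299 ≈ 0.428813... → 0.4288.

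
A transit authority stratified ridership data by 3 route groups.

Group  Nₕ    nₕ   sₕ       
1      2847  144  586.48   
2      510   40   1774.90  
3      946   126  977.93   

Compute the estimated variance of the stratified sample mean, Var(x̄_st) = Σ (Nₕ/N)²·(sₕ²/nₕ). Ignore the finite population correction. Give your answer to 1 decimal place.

N = 4303; Wₕ = Nₕ/N.
group 1: (2847/4303)²·586.48²/144 = 1045.6255
group 2: (510/4303)²·1774.90²/40 = 1106.3319
group 3: (946/4303)²·977.93²/126 = 366.8467
Sum = 2518.8041 → 2518.8.

2518.8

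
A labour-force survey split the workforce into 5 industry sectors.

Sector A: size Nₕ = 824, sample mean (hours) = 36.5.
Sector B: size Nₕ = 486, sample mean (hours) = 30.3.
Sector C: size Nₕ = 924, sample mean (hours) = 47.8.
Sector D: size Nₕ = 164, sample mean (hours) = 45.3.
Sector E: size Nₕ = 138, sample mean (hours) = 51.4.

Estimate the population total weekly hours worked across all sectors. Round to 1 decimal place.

A: 824·36.5 = 30076
B: 486·30.3 = 14725.8
C: 924·47.8 = 44167.2
D: 164·45.3 = 7429.2
E: 138·51.4 = 7093.2
τ̂ = Σ Nₕx̄ₕ = 103491.4.

103491.4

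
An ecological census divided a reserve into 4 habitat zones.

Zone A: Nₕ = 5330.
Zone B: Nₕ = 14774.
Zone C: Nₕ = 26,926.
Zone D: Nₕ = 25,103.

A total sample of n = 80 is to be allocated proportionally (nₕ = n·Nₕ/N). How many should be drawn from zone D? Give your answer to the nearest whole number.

Share of zone D = 25103/72133 = 0.34801.
Allocate 80 × 0.34801 = 27.841... → 28.

28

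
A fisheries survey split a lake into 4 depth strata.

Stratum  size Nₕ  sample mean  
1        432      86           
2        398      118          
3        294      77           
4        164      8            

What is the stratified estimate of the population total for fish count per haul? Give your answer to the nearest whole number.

1: 432·86 = 37152
2: 398·118 = 46964
3: 294·77 = 22638
4: 164·8 = 1312
τ̂ = Σ Nₕx̄ₕ = 108066.

108066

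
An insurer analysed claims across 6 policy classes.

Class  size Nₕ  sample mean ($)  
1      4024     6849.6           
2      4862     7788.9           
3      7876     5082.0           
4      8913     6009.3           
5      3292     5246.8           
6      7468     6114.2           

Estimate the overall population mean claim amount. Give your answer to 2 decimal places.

6091.74

x̄_st = (Σ Nₕx̄ₕ) / (Σ Nₕ) = (4024·6849.6 + 4862·7788.9 + 7876·5082.0 + 8913·6009.3 + 3292·5246.8 + 7468·6114.2) / 36435
= 221952456.3 / 36435 = 6091.7375... → 6091.74.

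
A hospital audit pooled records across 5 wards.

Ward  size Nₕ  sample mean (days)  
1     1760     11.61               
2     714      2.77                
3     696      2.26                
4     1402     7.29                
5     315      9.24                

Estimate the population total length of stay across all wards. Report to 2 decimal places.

37115.52

1: 1760·11.61 = 20433.6
2: 714·2.77 = 1977.78
3: 696·2.26 = 1572.96
4: 1402·7.29 = 10220.58
5: 315·9.24 = 2910.6
τ̂ = Σ Nₕx̄ₕ = 37115.52.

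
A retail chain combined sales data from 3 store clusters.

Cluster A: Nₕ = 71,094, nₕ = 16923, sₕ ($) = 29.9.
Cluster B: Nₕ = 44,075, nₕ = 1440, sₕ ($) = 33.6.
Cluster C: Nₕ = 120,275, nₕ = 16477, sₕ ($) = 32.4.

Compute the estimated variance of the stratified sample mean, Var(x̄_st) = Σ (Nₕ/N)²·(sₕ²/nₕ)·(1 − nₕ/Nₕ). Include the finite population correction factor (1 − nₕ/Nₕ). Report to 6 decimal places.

N = 235444. Term for each stratum: Wₕ²sₕ²/nₕ·(1−nₕ/Nₕ).
Var(x̄_st) = 0.003670199 + 0.026576599 + 0.014348317 = 0.044595115 → 0.044595.

0.044595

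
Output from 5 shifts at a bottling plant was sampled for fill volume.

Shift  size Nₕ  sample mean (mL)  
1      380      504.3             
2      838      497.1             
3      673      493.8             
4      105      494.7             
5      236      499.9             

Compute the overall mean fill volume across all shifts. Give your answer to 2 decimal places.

x̄_st = (Σ Nₕx̄ₕ) / (Σ Nₕ) = (380·504.3 + 838·497.1 + 673·493.8 + 105·494.7 + 236·499.9) / 2232
= 1110451.1 / 2232 = 497.5139... → 497.51.

497.51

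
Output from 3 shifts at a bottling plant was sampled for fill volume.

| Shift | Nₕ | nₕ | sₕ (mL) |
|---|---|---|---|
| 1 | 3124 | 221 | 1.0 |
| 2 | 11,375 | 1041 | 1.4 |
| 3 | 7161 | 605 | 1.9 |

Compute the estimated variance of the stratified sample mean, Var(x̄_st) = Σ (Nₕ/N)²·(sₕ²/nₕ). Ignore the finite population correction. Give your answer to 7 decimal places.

N = 21660; Wₕ = Nₕ/N.
shift 1: (3124/21660)²·1.0²/221 = 0.0000941267
shift 2: (11375/21660)²·1.4²/1041 = 0.0005192676
shift 3: (7161/21660)²·1.9²/605 = 0.0006522022
Sum = 0.0012655966 → 0.0012656.

0.0012656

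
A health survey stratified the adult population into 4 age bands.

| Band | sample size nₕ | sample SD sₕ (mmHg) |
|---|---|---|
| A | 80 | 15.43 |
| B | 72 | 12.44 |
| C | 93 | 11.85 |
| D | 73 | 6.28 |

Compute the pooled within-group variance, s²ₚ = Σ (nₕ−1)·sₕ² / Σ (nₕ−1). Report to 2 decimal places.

145.08

Degrees of freedom: 79 + 71 + 92 + 72 = 314.
Σ(nₕ−1)sₕ² = 79·238.0849 + 71·154.7536 + 92·140.4225 + 72·39.4384 = 45554.6475.
s²ₚ = 45554.6475 / 314 = 145.0785... → 145.08.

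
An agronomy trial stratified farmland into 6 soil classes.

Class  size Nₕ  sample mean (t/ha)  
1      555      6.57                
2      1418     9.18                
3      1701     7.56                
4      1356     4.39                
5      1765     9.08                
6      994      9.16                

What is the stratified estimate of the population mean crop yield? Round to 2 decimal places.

7.78

x̄_st = (Σ Nₕx̄ₕ) / (Σ Nₕ) = (555·6.57 + 1418·9.18 + 1701·7.56 + 1356·4.39 + 1765·9.08 + 994·9.16) / 7789
= 60607.23 / 7789 = 7.7811... → 7.78.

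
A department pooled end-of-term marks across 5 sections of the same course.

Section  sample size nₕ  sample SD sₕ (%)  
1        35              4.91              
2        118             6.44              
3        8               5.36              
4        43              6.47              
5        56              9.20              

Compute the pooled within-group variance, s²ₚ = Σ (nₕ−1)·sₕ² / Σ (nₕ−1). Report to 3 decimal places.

48.183

1: (35−1)·4.91² = 34·24.1081 = 819.6754
2: (118−1)·6.44² = 117·41.4736 = 4852.4112
3: (8−1)·5.36² = 7·28.7296 = 201.1072
4: (43−1)·6.47² = 42·41.8609 = 1758.1578
5: (56−1)·9.20² = 55·84.64 = 4655.2
Numerator = 12286.5516; denominator = Σ(nₕ−1) = 255.
s²ₚ = 12286.5516/255 = 48.18256... → 48.183.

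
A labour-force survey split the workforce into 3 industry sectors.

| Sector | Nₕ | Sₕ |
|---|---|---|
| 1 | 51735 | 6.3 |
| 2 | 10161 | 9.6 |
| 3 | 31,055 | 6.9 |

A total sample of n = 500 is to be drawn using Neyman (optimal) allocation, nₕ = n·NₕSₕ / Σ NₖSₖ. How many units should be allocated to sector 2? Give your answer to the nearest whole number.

76

Σ NₕSₕ = 51735·6.3 + 10161·9.6 + 31055·6.9 = 637755.6.
Share for 2: 97545.6/637755.6 = 0.15295.
n_2 = 500 × 0.15295 = 76.476... → 76.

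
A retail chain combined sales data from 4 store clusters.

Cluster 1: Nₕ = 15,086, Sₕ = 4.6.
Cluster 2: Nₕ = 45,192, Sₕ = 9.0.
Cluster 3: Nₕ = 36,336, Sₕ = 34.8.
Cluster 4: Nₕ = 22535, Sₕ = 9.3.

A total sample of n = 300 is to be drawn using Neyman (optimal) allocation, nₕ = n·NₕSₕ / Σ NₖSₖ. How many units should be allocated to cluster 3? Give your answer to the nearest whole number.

195

1: NₕSₕ = 15086·4.6 = 69395.6
2: NₕSₕ = 45192·9.0 = 406728
3: NₕSₕ = 36336·34.8 = 1264492.8
4: NₕSₕ = 22535·9.3 = 209575.5
Σ NₕSₕ = 1950191.9.
n_3 = 300·1264492.8/1950191.9 = 194.518... → 195.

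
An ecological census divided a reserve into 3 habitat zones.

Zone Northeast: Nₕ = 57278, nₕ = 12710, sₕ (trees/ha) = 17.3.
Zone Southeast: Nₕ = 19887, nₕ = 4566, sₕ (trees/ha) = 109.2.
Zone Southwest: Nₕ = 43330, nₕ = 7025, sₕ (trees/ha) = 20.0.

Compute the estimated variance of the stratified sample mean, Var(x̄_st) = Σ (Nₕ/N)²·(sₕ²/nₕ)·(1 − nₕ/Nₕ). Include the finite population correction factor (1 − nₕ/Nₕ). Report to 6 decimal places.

0.065115

N = 120495. Term for each stratum: Wₕ²sₕ²/nₕ·(1−nₕ/Nₕ).
Var(x̄_st) = 0.004140184 + 0.054805949 + 0.006169227 = 0.065115360 → 0.065115.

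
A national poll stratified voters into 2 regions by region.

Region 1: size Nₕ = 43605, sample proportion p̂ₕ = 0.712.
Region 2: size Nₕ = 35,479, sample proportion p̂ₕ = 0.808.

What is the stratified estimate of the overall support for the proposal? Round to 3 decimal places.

0.755

N = 43605 + 35479 = 79084.
Overall proportion = Σ (Nₕ/N)·p̂ₕ.
Σ Nₕp̂ₕ = 31046.76 + 28667.032 = 59713.792.
59713.792 / 79084 = 0.75507... → 0.755.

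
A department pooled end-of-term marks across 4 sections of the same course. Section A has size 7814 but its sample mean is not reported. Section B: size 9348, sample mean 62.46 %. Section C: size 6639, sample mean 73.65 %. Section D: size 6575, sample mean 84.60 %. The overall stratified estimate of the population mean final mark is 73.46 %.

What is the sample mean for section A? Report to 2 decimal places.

Σ Nₕx̄ₕ = N·μ, so 7814·x̄_A = 30376·73.46 − (9348·62.46 + 6639·73.65 + 6575·84.60).
= 2231420.96 − 1629083.43 = 602337.53.
x̄_A = 602337.53 / 7814 = 77.0844... → 77.08.

77.08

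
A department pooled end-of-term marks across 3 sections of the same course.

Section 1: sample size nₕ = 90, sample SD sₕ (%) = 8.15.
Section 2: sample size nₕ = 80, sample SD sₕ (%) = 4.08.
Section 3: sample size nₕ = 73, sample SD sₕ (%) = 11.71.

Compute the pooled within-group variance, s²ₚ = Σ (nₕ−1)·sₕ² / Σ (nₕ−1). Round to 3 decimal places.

71.248

1: (90−1)·8.15² = 89·66.4225 = 5911.6025
2: (80−1)·4.08² = 79·16.6464 = 1315.0656
3: (73−1)·11.71² = 72·137.1241 = 9872.9352
Numerator = 17099.6033; denominator = Σ(nₕ−1) = 240.
s²ₚ = 17099.6033/240 = 71.24835... → 71.248.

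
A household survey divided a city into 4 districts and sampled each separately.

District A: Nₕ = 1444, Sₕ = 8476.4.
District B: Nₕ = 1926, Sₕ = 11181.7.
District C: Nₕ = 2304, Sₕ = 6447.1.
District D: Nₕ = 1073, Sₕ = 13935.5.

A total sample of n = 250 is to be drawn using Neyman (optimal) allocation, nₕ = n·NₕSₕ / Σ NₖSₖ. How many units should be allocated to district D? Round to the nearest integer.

A: NₕSₕ = 1444·8476.4 = 12239921.6
B: NₕSₕ = 1926·11181.7 = 21535954.2
C: NₕSₕ = 2304·6447.1 = 14854118.4
D: NₕSₕ = 1073·13935.5 = 14952791.5
Σ NₕSₕ = 63582785.7.
n_D = 250·14952791.5/63582785.7 = 58.793... → 59.

59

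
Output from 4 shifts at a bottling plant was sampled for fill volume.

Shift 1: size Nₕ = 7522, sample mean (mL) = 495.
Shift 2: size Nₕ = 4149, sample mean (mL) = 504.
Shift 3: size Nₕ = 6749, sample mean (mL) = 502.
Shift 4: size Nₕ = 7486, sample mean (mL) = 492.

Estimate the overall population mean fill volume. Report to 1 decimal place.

N = 25906; weights Wₕ = Nₕ/N = (0.2904, 0.1602, 0.2605, 0.2890).
x̄_st = Σ Wₕ·x̄ₕ = 0.2904·495 + 0.1602·504 + 0.2605·502 + 0.2890·492 ≈ 497.398...
→ 497.4.

497.4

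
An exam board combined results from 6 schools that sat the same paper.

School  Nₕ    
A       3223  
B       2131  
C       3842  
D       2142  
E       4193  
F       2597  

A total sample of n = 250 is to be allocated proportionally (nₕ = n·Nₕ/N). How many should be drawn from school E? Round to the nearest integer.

N = 3223 + 2131 + 3842 + 2142 + 4193 + 2597 = 18128.
n_E = 250·4193/18128 = 57.825... → 58.

58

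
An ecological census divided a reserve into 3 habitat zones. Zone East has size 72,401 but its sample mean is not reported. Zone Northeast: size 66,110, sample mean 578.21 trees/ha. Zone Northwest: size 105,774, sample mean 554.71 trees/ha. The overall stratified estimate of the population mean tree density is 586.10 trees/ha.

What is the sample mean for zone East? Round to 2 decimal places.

N = 72401 + 66110 + 105774 = 244285.
Overall total = μ·N = 586.10·244285 = 143175438.5.
Subtract the known strata: 66110·578.21 + 105774·554.71 = 96899358.64.
Remaining total for zone East: 143175438.5 − 96899358.64 = 46276079.86.
Divide by its size: 46276079.86 / 72401 = 639.1635... → 639.16.

639.16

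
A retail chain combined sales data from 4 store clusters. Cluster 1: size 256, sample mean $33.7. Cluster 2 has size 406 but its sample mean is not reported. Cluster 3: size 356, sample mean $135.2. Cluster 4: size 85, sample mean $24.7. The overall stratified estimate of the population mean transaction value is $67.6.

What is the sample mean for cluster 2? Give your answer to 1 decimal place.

N = 256 + 406 + 356 + 85 = 1103.
Overall total = μ·N = 67.6·1103 = 74562.8.
Subtract the known strata: 256·33.7 + 356·135.2 + 85·24.7 = 58857.9.
Remaining total for cluster 2: 74562.8 − 58857.9 = 15704.9.
Divide by its size: 15704.9 / 406 = 38.682... → 38.7.

38.7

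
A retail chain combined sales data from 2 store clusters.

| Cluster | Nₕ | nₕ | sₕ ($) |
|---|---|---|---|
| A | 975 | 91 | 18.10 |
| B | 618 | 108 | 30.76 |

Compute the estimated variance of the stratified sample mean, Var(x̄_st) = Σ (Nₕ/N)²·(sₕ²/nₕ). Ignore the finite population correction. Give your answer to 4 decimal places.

N = 1593; Wₕ = Nₕ/N.
cluster A: (975/1593)²·18.10²/91 = 1.3486319
cluster B: (618/1593)²·30.76²/108 = 1.3185430
Sum = 2.6671750 → 2.6672.

2.6672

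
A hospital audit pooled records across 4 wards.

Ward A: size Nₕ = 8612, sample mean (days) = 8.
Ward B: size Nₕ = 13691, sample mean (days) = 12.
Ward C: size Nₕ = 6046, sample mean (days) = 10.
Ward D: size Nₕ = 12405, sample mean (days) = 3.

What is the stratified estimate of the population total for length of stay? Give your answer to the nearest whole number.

Population total = Σ Nₕ·x̄ₕ (each stratum's size times its mean).
8612·8 + 13691·12 + 6046·10 + 12405·3 = 68896 + 164292 + 60460 + 37215 = 330863.

330863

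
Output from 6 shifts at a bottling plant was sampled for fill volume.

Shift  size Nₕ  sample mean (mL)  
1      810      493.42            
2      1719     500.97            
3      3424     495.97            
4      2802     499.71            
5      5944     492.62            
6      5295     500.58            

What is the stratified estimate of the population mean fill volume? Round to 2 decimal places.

497.05

N = 810 + 1719 + 3424 + 2802 + 5944 + 5295 = 19994.
Overall mean = Σ (Nₕ/N)·x̄ₕ — weight by population share, not a simple average.
Σ Nₕx̄ₕ = 810·493.42 + 1719·500.97 + 3424·495.97 + 2802·499.71 + 5944·492.62 + 5295·500.58 = 399670.2 + 861167.43 + 1698201.28 + 1400187.42 + 2928133.28 + 2650571.1 = 9937930.71.
Divide by N: 9937930.71 / 19994 = 497.0456... → 497.05.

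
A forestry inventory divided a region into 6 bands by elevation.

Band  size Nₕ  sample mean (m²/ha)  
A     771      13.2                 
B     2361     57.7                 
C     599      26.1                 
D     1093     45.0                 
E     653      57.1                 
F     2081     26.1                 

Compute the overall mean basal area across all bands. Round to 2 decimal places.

40.07

N = 7558; weights Wₕ = Nₕ/N = (0.1020, 0.3124, 0.0793, 0.1446, 0.0864, 0.2753).
x̄_st = Σ Wₕ·x̄ₕ = 0.1020·13.2 + 0.3124·57.7 + 0.0793·26.1 + 0.1446·45.0 + 0.0864·57.1 + 0.2753·26.1 ≈ 40.0670...
→ 40.07.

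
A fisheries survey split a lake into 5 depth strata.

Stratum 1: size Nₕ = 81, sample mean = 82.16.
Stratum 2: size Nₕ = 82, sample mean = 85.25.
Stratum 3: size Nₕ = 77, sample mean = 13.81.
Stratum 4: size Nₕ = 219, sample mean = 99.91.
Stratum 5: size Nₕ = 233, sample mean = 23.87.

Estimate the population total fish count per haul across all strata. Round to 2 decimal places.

42150.83

1: 81·82.16 = 6654.96
2: 82·85.25 = 6990.5
3: 77·13.81 = 1063.37
4: 219·99.91 = 21880.29
5: 233·23.87 = 5561.71
τ̂ = Σ Nₕx̄ₕ = 42150.83.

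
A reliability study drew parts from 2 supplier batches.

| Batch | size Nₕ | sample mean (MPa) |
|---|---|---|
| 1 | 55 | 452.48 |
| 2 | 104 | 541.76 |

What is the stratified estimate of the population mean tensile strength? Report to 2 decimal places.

N = 55 + 104 = 159.
The stratified mean weights each stratum mean by its population share Nₕ/N.
Σ Nₕx̄ₕ = 55·452.48 + 104·541.76 = 24886.4 + 56343.04 = 81229.44.
Divide by N: 81229.44 / 159 = 510.8770... → 510.88.

510.88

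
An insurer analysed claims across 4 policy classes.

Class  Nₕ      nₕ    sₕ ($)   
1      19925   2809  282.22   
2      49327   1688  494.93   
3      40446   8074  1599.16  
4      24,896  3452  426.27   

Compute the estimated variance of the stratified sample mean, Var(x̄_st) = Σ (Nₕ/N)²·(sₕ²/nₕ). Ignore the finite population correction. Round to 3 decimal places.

50.515

N = 134594; Wₕ = Nₕ/N.
class 1: (19925/134594)²·282.22²/2809 = 0.621397
class 2: (49327/134594)²·494.93²/1688 = 19.490955
class 3: (40446/134594)²·1599.16²/8074 = 28.601898
class 4: (24896/134594)²·426.27²/3452 = 1.800970
Sum = 50.515220 → 50.515.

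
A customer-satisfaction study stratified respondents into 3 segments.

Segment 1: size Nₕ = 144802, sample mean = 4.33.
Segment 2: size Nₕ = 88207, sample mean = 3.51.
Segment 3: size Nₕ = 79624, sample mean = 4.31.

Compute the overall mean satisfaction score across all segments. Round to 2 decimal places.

x̄_st = (Σ Nₕx̄ₕ) / (Σ Nₕ) = (144802·4.33 + 88207·3.51 + 79624·4.31) / 312633
= 1279778.67 / 312633 = 4.0935... → 4.09.

4.09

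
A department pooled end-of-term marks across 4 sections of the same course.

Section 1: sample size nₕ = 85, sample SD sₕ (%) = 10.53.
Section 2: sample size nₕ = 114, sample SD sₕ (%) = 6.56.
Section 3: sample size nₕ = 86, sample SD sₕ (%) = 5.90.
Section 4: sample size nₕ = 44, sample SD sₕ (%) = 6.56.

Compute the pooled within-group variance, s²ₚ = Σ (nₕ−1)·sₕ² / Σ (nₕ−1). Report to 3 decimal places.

1: (85−1)·10.53² = 84·110.8809 = 9313.9956
2: (114−1)·6.56² = 113·43.0336 = 4862.7968
3: (86−1)·5.90² = 85·34.81 = 2958.85
4: (44−1)·6.56² = 43·43.0336 = 1850.4448
Numerator = 18986.0872; denominator = Σ(nₕ−1) = 325.
s²ₚ = 18986.0872/325 = 58.41873... → 58.419.

58.419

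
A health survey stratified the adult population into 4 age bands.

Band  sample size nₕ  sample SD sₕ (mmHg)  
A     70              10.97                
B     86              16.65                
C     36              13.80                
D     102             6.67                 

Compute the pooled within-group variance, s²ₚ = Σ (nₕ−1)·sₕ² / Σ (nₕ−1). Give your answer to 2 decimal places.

A: (70−1)·10.97² = 69·120.3409 = 8303.5221
B: (86−1)·16.65² = 85·277.2225 = 23563.9125
C: (36−1)·13.80² = 35·190.44 = 6665.4
D: (102−1)·6.67² = 101·44.4889 = 4493.3789
Numerator = 43026.2135; denominator = Σ(nₕ−1) = 290.
s²ₚ = 43026.2135/290 = 148.3663... → 148.37.

148.37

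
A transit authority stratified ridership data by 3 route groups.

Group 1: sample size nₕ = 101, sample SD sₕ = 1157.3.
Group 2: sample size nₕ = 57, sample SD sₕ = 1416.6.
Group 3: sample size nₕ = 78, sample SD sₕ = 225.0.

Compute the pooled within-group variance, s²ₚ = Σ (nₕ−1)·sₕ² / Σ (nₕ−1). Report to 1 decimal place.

Degrees of freedom: 100 + 56 + 77 = 233.
Σ(nₕ−1)sₕ² = 100·1339343.29 + 56·2006755.56 + 77·50625 = 250210765.36.
s²ₚ = 250210765.36 / 233 = 1073865.946... → 1073865.9.

1073865.9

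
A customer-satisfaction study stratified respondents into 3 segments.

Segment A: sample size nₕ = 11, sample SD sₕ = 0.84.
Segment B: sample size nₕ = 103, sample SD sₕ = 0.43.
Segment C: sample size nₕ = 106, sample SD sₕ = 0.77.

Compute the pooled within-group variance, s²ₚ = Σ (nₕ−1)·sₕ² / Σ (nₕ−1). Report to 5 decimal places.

0.40631

A: (11−1)·0.84² = 10·0.7056 = 7.056
B: (103−1)·0.43² = 102·0.1849 = 18.8598
C: (106−1)·0.77² = 105·0.5929 = 62.2545
Numerator = 88.1703; denominator = Σ(nₕ−1) = 217.
s²ₚ = 88.1703/217 = 0.4063147... → 0.40631.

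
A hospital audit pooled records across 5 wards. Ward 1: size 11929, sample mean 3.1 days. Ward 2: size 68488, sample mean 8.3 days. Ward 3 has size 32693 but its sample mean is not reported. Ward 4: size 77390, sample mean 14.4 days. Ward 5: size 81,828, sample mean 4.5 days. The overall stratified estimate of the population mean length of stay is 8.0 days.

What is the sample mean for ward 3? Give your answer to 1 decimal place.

Σ Nₕx̄ₕ = N·μ, so 32693·x̄_3 = 272328·8.0 − (11929·3.1 + 68488·8.3 + 77390·14.4 + 81828·4.5).
= 2178624 − 2088072.3 = 90551.7.
x̄_3 = 90551.7 / 32693 = 2.770... → 2.8.

2.8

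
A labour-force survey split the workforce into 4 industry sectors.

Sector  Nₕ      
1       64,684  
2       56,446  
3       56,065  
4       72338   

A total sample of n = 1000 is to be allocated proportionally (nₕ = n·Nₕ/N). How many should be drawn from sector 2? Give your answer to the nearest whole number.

N = 64684 + 56446 + 56065 + 72338 = 249533.
n_2 = 1000·56446/249533 = 226.207... → 226.

226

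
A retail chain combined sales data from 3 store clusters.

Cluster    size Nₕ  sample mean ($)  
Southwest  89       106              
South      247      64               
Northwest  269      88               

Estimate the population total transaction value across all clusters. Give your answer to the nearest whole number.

Southwest: 89·106 = 9434
South: 247·64 = 15808
Northwest: 269·88 = 23672
τ̂ = Σ Nₕx̄ₕ = 48914.

48914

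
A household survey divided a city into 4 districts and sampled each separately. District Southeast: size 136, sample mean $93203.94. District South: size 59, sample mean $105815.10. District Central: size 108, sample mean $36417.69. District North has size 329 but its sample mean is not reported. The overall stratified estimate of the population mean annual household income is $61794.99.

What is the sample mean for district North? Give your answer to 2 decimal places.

49247.71

Σ Nₕx̄ₕ = N·μ, so 329·x̄_North = 632·61794.99 − (136·93203.94 + 59·105815.10 + 108·36417.69).
= 39054433.68 − 22851937.26 = 16202496.42.
x̄_North = 16202496.42 / 329 = 49247.7095... → 49247.71.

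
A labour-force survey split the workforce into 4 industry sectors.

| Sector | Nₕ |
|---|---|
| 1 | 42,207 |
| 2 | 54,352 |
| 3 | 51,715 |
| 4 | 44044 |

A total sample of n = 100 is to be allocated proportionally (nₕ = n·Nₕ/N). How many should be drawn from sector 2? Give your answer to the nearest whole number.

28

N = 42207 + 54352 + 51715 + 44044 = 192318.
n_2 = 100·54352/192318 = 28.262... → 28.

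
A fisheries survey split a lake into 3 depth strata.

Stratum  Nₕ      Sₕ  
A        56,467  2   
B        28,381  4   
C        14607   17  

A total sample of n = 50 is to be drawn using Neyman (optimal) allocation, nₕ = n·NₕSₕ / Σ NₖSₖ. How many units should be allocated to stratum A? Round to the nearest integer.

12

Σ NₕSₕ = 56467·2 + 28381·4 + 14607·17 = 474777.
Share for A: 112934/474777 = 0.23787.
n_A = 50 × 0.23787 = 11.893... → 12.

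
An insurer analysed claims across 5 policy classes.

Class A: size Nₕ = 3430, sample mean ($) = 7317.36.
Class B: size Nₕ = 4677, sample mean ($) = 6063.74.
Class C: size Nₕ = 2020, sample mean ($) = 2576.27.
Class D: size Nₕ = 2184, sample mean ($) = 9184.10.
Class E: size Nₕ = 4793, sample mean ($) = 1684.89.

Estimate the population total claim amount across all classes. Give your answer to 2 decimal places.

86796474.35

Population total = Σ Nₕ·x̄ₕ (each stratum's size times its mean).
3430·7317.36 + 4677·6063.74 + 2020·2576.27 + 2184·9184.10 + 4793·1684.89 = 25098544.8 + 28360111.98 + 5204065.4 + 20058074.4 + 8075677.77 = 86796474.35.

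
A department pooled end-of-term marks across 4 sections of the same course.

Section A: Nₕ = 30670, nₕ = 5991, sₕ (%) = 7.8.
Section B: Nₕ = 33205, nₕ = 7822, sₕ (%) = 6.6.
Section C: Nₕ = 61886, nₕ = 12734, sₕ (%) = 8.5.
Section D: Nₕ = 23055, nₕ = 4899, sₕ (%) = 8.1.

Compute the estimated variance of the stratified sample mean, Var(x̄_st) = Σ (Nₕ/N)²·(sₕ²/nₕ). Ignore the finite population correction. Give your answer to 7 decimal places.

N = 148816. Term for each stratum: Wₕ²sₕ²/nₕ.
Var(x̄_st) = 0.0004313385 + 0.0002772540 + 0.0009812023 + 0.0003214353 = 0.0020112301 → 0.0020112.

0.0020112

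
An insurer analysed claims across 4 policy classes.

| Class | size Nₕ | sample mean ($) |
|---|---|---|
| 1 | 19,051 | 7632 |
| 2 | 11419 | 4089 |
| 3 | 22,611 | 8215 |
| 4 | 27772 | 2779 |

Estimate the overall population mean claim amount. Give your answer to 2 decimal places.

5627.71

N = 80853; weights Wₕ = Nₕ/N = (0.2356, 0.1412, 0.2797, 0.3435).
x̄_st = Σ Wₕ·x̄ₕ = 0.2356·7632 + 0.1412·4089 + 0.2797·8215 + 0.3435·2779 ≈ 5627.7105...
→ 5627.71.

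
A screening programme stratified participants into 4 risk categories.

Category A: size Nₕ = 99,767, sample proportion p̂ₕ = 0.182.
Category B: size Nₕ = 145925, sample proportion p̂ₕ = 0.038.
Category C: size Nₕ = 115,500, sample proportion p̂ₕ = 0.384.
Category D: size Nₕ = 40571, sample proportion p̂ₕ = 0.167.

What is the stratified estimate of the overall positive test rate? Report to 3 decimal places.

0.186

Wₕ = Nₕ/N with N = 401763: 0.2483, 0.3632, 0.2875, 0.1010.
p̂_st = 0.2483·0.182 + 0.3632·0.038 + 0.2875·0.384 + 0.1010·0.167 ≈ 0.18625... → 0.186.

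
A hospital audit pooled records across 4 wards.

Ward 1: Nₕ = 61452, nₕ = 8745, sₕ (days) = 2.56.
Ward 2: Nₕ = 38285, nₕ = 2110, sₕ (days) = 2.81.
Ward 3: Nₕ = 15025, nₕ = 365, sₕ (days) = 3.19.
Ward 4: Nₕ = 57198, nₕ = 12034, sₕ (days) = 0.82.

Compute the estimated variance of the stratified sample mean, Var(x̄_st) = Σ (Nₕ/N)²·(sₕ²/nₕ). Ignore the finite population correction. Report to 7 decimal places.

N = 171960. Term for each stratum: Wₕ²sₕ²/nₕ.
Var(x̄_st) = 0.0000957056 + 0.0001854952 + 0.0002128446 + 0.0000061819 = 0.0005002273 → 0.0005002.

0.0005002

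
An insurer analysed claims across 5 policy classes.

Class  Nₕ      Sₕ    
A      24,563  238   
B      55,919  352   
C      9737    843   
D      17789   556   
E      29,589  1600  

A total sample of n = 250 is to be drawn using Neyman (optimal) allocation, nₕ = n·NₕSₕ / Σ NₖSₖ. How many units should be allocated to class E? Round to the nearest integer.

Σ NₕSₕ = 24563·238 + 55919·352 + 9737·843 + 17789·556 + 29589·1600 = 90970857.
Share for E: 47342400/90970857 = 0.52041.
n_E = 250 × 0.52041 = 130.103... → 130.

130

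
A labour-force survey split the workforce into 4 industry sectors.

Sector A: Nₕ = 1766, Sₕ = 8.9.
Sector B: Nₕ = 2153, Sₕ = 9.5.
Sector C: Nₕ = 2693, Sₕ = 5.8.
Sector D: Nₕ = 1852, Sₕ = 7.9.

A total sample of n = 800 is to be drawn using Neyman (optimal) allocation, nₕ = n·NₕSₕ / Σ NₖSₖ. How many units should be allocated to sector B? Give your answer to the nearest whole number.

A: NₕSₕ = 1766·8.9 = 15717.4
B: NₕSₕ = 2153·9.5 = 20453.5
C: NₕSₕ = 2693·5.8 = 15619.4
D: NₕSₕ = 1852·7.9 = 14630.8
Σ NₕSₕ = 66421.1.
n_B = 800·20453.5/66421.1 = 246.349... → 246.

246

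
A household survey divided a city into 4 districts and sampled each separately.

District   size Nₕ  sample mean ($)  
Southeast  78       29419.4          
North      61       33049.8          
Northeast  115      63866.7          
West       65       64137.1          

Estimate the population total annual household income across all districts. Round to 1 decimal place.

15824333.0

Population total = Σ Nₕ·x̄ₕ (each stratum's size times its mean).
78·29419.4 + 61·33049.8 + 115·63866.7 + 65·64137.1 = 2294713.2 + 2016037.8 + 7344670.5 + 4168911.5 = 15824333.0.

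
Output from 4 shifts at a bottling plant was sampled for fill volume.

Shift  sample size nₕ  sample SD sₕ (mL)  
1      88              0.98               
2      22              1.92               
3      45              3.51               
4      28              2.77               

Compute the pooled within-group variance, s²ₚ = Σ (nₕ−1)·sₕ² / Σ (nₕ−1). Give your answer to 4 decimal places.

1: (88−1)·0.98² = 87·0.9604 = 83.5548
2: (22−1)·1.92² = 21·3.6864 = 77.4144
3: (45−1)·3.51² = 44·12.3201 = 542.0844
4: (28−1)·2.77² = 27·7.6729 = 207.1683
Numerator = 910.2219; denominator = Σ(nₕ−1) = 179.
s²ₚ = 910.2219/179 = 5.085039... → 5.0850.

5.0850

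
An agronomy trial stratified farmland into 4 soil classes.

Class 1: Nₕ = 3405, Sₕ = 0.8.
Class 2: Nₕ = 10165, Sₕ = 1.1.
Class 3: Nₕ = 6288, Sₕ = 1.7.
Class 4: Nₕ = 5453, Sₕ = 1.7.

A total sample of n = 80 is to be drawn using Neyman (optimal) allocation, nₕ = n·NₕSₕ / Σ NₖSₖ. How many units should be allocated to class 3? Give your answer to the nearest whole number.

25

1: NₕSₕ = 3405·0.8 = 2724
2: NₕSₕ = 10165·1.1 = 11181.5
3: NₕSₕ = 6288·1.7 = 10689.6
4: NₕSₕ = 5453·1.7 = 9270.1
Σ NₕSₕ = 33865.2.
n_3 = 80·10689.6/33865.2 = 25.252... → 25.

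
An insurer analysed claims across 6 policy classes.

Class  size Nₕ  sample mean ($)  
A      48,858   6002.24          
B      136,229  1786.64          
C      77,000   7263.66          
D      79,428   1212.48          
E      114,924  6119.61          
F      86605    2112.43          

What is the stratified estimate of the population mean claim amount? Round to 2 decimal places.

x̄_st = (Σ Nₕx̄ₕ) / (Σ Nₕ) = (48858·6002.24 + 136229·1786.64 + 77000·7263.66 + 79428·1212.48 + 114924·6119.61 + 86605·2112.43) / 543044
= 2078493363.71 / 543044 = 3827.4861... → 3827.49.

3827.49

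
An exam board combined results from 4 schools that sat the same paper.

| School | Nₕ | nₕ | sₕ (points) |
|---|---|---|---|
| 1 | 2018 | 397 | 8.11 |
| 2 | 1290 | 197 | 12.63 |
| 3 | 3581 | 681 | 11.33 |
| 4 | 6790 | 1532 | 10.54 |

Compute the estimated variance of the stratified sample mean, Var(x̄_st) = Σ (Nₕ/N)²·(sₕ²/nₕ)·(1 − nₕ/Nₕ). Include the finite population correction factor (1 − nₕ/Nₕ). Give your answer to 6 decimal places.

N = 13679; Wₕ = Nₕ/N.
school 1: (2018/13679)²·8.11²/397·(1 − 397/2018) = 0.002896321
school 2: (1290/13679)²·12.63²/197·(1 − 197/1290) = 0.006101571
school 3: (3581/13679)²·11.33²/681·(1 − 681/3581) = 0.010461798
school 4: (6790/13679)²·10.54²/1532·(1 − 1532/6790) = 0.013835795
Sum = 0.033295484 → 0.033295.

0.033295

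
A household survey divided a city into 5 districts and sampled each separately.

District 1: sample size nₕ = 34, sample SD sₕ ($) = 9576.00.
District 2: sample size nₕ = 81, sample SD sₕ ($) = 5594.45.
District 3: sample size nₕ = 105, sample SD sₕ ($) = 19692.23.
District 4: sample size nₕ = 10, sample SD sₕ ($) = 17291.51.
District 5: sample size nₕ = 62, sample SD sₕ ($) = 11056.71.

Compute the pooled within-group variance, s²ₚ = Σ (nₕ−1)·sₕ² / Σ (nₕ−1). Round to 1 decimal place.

1: (34−1)·9576.00² = 33·91699776 = 3026092608
2: (81−1)·5594.45² = 80·31297870.8025 = 2503829664.2
3: (105−1)·19692.23² = 104·387783922.3729 = 40329527926.7816
4: (10−1)·17291.51² = 9·298996318.0801 = 2690966862.7209
5: (62−1)·11056.71² = 61·122250836.0241 = 7457300997.4701
Numerator = 56007718059.1726; denominator = Σ(nₕ−1) = 287.
s²ₚ = 56007718059.1726/287 = 195148843.412... → 195148843.4.

195148843.4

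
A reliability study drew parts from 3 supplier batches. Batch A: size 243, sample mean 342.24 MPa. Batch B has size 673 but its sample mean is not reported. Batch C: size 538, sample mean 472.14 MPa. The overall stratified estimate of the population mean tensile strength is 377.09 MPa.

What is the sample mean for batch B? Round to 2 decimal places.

313.69

N = 243 + 673 + 538 = 1454.
Overall total = μ·N = 377.09·1454 = 548288.86.
Subtract the known strata: 243·342.24 + 538·472.14 = 337175.64.
Remaining total for batch B: 548288.86 − 337175.64 = 211113.22.
Divide by its size: 211113.22 / 673 = 313.6898... → 313.69.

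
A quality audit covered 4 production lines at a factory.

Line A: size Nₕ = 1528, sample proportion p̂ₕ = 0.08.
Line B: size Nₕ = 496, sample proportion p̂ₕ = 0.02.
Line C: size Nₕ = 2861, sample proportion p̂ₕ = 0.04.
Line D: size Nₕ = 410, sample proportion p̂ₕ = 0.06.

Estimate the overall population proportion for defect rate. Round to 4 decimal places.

0.0512

N = 1528 + 496 + 2861 + 410 = 5295.
Overall proportion = Σ (Nₕ/N)·p̂ₕ.
Σ Nₕp̂ₕ = 122.24 + 9.92 + 114.44 + 24.6 = 271.2.
271.2 / 5295 = 0.051218... → 0.0512.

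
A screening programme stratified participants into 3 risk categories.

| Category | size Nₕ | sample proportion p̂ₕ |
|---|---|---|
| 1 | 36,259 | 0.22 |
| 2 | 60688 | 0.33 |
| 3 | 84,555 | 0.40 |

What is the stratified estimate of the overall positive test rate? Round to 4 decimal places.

N = 36259 + 60688 + 84555 = 181502.
Overall proportion = Σ (Nₕ/N)·p̂ₕ.
Σ Nₕp̂ₕ = 7976.98 + 20027.04 + 33822 = 61826.02.
61826.02 / 181502 = 0.340635... → 0.3406.

0.3406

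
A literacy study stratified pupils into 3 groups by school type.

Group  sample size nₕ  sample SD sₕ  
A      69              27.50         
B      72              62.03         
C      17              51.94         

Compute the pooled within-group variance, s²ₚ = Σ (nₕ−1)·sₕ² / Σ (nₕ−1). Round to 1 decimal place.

A: (69−1)·27.50² = 68·756.25 = 51425
B: (72−1)·62.03² = 71·3847.7209 = 273188.1839
C: (17−1)·51.94² = 16·2697.7636 = 43164.2176
Numerator = 367777.4015; denominator = Σ(nₕ−1) = 155.
s²ₚ = 367777.4015/155 = 2372.757... → 2372.8.

2372.8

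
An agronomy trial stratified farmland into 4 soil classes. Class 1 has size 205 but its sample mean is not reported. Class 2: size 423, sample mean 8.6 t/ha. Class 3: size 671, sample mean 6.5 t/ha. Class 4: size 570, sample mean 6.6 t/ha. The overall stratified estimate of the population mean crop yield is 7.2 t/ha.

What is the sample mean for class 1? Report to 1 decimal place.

8.3

Σ Nₕx̄ₕ = N·μ, so 205·x̄_1 = 1869·7.2 − (423·8.6 + 671·6.5 + 570·6.6).
= 13456.8 − 11761.3 = 1695.5.
x̄_1 = 1695.5 / 205 = 8.271... → 8.3.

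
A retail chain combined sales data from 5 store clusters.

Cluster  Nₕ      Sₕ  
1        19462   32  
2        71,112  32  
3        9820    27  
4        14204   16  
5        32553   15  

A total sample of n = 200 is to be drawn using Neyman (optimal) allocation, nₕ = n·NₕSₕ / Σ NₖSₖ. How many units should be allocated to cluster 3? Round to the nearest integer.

14

Σ NₕSₕ = 19462·32 + 71112·32 + 9820·27 + 14204·16 + 32553·15 = 3879067.
Share for 3: 265140/3879067 = 0.06835.
n_3 = 200 × 0.06835 = 13.670... → 14.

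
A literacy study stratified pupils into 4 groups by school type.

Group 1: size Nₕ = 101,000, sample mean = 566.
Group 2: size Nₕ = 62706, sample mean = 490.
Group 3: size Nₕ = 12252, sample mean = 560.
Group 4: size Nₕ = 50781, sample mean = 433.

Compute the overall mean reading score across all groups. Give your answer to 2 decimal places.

514.87

N = 101000 + 62706 + 12252 + 50781 = 226739.
Overall mean = Σ (Nₕ/N)·x̄ₕ — weight by population share, not a simple average.
Σ Nₕx̄ₕ = 101000·566 + 62706·490 + 12252·560 + 50781·433 = 57166000 + 30725940 + 6861120 + 21988173 = 116741233.
Divide by N: 116741233 / 226739 = 514.8705... → 514.87.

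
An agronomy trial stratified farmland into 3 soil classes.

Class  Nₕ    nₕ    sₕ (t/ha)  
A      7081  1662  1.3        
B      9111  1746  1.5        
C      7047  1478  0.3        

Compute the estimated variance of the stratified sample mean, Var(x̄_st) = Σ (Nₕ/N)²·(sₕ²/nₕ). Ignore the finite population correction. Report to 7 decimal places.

N = 23239; Wₕ = Nₕ/N.
class A: (7081/23239)²·1.3²/1662 = 0.0000944083
class B: (9111/23239)²·1.5²/1746 = 0.0001980777
class C: (7047/23239)²·0.3²/1478 = 0.0000055994
Sum = 0.0002980853 → 0.0002981.

0.0002981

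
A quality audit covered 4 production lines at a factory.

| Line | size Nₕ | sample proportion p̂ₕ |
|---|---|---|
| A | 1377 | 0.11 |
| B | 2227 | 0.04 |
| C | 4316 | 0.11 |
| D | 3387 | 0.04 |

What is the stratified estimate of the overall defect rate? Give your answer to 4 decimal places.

0.0752

Wₕ = Nₕ/N with N = 11307: 0.1218, 0.1970, 0.3817, 0.2995.
p̂_st = 0.1218·0.11 + 0.1970·0.04 + 0.3817·0.11 + 0.2995·0.04 ≈ 0.075245... → 0.0752.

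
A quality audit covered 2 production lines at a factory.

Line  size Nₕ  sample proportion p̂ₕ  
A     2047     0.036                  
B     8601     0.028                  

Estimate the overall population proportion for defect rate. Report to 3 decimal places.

0.030

Wₕ = Nₕ/N with N = 10648: 0.1922, 0.8078.
p̂_st = 0.1922·0.036 + 0.8078·0.028 ≈ 0.02954... → 0.030.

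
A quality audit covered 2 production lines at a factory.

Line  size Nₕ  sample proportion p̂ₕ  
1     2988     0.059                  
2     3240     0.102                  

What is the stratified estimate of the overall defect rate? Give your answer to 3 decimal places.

0.081

Wₕ = Nₕ/N with N = 6228: 0.4798, 0.5202.
p̂_st = 0.4798·0.059 + 0.5202·0.102 ≈ 0.08137... → 0.081.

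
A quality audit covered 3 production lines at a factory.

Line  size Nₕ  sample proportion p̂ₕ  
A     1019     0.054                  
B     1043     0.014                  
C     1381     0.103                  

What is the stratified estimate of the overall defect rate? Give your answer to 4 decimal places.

Wₕ = Nₕ/N with N = 3443: 0.2960, 0.3029, 0.4011.
p̂_st = 0.2960·0.054 + 0.3029·0.014 + 0.4011·0.103 ≈ 0.061537... → 0.0615.

0.0615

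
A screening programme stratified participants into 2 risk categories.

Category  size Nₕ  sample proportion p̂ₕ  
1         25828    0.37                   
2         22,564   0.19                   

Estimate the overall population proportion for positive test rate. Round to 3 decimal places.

0.286

Wₕ = Nₕ/N with N = 48392: 0.5337, 0.4663.
p̂_st = 0.5337·0.37 + 0.4663·0.19 ≈ 0.28607... → 0.286.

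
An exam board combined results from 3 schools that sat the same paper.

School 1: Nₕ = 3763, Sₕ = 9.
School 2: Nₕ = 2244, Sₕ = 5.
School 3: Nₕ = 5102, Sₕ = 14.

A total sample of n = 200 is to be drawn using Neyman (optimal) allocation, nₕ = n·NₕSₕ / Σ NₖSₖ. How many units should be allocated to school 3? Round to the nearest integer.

123

Σ NₕSₕ = 3763·9 + 2244·5 + 5102·14 = 116515.
Share for 3: 71428/116515 = 0.61304.
n_3 = 200 × 0.61304 = 122.607... → 123.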